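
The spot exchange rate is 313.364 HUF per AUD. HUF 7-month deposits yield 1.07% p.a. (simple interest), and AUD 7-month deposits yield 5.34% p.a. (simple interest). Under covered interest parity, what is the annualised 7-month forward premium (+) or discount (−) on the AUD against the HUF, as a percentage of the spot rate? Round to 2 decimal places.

T = 7/12 years.
CIP forward (HUF per AUD) = 313.364 × 1.0062417/1.031150 = 305.794428.
Annualised premium = (F − S)/S × (1/T) = (305.794428 − 313.364)/313.364 ÷ (7/12) = -4.14%.

-4.14%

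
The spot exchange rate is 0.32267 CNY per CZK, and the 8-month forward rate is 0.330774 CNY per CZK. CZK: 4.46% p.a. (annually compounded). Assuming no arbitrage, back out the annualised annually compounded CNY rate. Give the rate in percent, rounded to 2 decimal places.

T = 8/12 years.
By CIP, F/S equals the CNY-to-CZK growth ratio: 0.330774/0.32267 = 1.0251154.
CZK growth factor: (1 + 0.0446)^(8/12) = 1.0295166.
That pins the CNY growth at 1.0553733.
r = 1.0553733^(12/8) − 1 = 0.084199 → 8.42%.

8.42%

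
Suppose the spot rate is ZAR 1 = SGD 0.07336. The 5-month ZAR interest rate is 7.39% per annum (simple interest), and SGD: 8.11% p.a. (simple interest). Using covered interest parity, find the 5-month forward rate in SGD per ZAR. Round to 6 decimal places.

0.073574

T = 5/12 years.
Growth of 1 SGD over T: 1 + 0.0811×5/12 = 1.0337917.
ZAR accumulates by 1 + 0.0739×5/12 = 1.0307917.
So F = 0.07336 × 1.0337917 / 1.0307917 = 0.07357351 (SGD/ZAR).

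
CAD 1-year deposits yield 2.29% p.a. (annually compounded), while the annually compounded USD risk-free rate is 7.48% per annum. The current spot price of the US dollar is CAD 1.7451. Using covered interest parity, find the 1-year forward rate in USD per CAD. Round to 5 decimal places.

0.60211

T = 1 year.
CAD accumulates by (1 + 0.0229)^1 = 1.022900.
Growth of 1 USD over T: (1 + 0.0748)^1 = 1.074800.
Forward (CAD per USD) = 1.7451 × 1.022900 / 1.074800 = 1.660833.
Quoted the other way: 1/1.660833 = 0.60211 USD per CAD.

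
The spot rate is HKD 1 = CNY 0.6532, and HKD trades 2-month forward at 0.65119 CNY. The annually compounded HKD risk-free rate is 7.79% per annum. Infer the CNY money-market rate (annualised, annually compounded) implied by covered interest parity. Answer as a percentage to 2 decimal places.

T = 2/12 years.
F/S = 0.65119/0.6532 = 0.9969228 = (growth of CNY) / (growth of HKD).
The HKD side grows by (1 + 0.0779)^(2/12) = 1.0125809.
Hence g_CNY = 1.009465.
Annualise: 1.009465^(12/2) − 1 = 0.058151 = 5.82%.

5.82%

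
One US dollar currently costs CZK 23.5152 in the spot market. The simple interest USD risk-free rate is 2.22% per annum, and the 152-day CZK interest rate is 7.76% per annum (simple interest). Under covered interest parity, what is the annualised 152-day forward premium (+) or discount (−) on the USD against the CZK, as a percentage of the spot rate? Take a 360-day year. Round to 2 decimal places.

T = 152/360 years.
CIP forward (CZK per USD) = 23.5152 × 1.0327644/1.0093733 = 24.0601385.
(F − S)/S ÷ T = (24.0601385 − 23.5152)/23.5152/(152/360) = 0.054886 → 5.49%.

+5.49%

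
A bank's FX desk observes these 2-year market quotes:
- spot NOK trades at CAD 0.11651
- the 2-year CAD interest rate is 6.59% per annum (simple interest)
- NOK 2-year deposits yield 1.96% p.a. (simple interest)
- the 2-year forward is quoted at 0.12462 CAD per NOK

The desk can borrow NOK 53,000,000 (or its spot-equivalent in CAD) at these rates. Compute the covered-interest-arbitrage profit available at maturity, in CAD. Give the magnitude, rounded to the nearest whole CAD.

CAD 125,128

T = 2 years.
Keep in NOK, deliver into the forward: 53,000,000·1.039200·0.12462 = CAD 6,863,770.51.
Swap to CAD now, deposit: 53,000,000·0.11651·1.131800 = CAD 6,988,898.95.
The quoted forward undervalues NOK, so borrow NOK, convert to CAD at spot, deposit the CAD at 6.59%, and buy NOK forward at 0.12462 to cover the loan.
Profit = 6,988,898.95 − 6,863,770.51 = CAD 125,128.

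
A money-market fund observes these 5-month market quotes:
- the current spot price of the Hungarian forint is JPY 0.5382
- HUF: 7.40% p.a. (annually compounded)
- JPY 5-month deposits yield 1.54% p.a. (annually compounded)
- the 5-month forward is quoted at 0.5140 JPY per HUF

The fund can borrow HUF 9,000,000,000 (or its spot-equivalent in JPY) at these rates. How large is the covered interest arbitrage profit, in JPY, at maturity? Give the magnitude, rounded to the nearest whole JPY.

T = 5/12 years.
Invest the HUF and cover forward: 9,000,000,000 × 1.030192658361 × 0.5140 = JPY 4,765,671,237.58.
Convert at spot and invest in JPY: 9,000,000,000 × 0.5382 × 1.006388077089 = JPY 4,874,742,567.80.
The quoted forward undervalues HUF, so borrow HUF, convert to JPY at spot, deposit the JPY at 1.54%, and buy HUF forward at 0.5140 to cover the loan.
Profit = 4,874,742,567.80 − 4,765,671,237.58 = JPY 109,071,330.

JPY 109,071,330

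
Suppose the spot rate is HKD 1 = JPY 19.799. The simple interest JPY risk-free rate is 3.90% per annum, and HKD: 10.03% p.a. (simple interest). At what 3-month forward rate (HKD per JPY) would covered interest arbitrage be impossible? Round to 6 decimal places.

0.051274

T = 3/12 years.
JPY growth factor: 1 + 0.0390×3/12 = 1.009750.
HKD accumulates by 1 + 0.1003×3/12 = 1.025075.
CIP: F = S · (grow JPY)/(grow HKD) = 19.799 × 1.009750/1.025075 = 19.50300 JPY per HKD.
Invert for HKD per JPY: 1 / 19.50300 = 0.051274.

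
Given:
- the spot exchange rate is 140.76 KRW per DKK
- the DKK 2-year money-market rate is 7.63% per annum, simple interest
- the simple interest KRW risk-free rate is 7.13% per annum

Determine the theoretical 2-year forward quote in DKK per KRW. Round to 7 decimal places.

0.0071665

T = 2 years.
Growth of 1 KRW over T: 1 + 0.0713×2 = 1.142600.
Growth of 1 DKK over T: 1 + 0.0763×2 = 1.152600.
So F = 140.76 × 1.142600 / 1.152600 = 139.5388 (KRW/DKK).
Invert for DKK per KRW: 1 / 139.5388 = 0.0071665.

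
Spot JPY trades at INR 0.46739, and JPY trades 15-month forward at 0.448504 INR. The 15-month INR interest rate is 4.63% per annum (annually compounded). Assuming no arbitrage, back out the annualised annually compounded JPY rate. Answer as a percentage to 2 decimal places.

8.14%

T = 15/12 years.
F/S = 0.448504/0.46739 = 0.9595926 = (growth of INR) / (growth of JPY).
INR growth factor: (1 + 0.0463)^(15/12) = 1.0582062.
That pins the JPY growth at 1.1027661.
r = 1.1027661^(12/15) − 1 = 0.081401 → 8.14%.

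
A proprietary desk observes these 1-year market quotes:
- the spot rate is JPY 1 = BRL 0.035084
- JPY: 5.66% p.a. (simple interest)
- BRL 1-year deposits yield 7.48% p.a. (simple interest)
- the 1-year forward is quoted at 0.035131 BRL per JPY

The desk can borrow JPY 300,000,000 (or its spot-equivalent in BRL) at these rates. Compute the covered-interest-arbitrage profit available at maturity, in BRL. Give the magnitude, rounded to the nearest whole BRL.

BRL 176,661

T = 1 year.
Keep in JPY, deliver into the forward: 300,000,000·1.056600·0.035131 = BRL 11,135,824.38.
Swap to BRL now, deposit: 300,000,000·0.035084·1.074800 = BRL 11,312,484.96.
The quoted forward undervalues JPY, so borrow JPY, convert to BRL at spot, deposit the BRL at 7.48%, and buy JPY forward at 0.035131 to cover the loan.
Arbitrage profit = |11,135,824.38 − 11,312,484.96| = BRL 176,661.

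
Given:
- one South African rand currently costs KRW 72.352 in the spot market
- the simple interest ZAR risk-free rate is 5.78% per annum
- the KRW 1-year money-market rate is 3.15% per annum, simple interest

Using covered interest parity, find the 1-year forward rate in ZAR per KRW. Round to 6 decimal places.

T = 1 year.
Growth of 1 KRW over T: 1 + 0.0315×1 = 1.031500.
Growth of 1 ZAR over T: 1 + 0.0578×1 = 1.057800.
CIP: F = S · (grow KRW)/(grow ZAR) = 72.352 × 1.031500/1.057800 = 70.55312 KRW per ZAR.
Invert for ZAR per KRW: 1 / 70.55312 = 0.014174.

0.014174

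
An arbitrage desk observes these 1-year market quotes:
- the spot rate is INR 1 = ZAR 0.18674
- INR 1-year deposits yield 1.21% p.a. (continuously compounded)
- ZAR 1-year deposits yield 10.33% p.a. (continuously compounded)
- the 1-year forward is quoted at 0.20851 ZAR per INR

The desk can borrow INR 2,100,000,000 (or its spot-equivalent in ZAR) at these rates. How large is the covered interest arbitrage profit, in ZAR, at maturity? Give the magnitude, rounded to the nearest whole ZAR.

T = 1 year.
Keep in INR, deliver into the forward: 2,100,000,000·1.01217350116·0.20851 = ZAR 443,201,423.13.
Swap to ZAR now, deposit: 2,100,000,000·0.18674·1.10882400639 = ZAR 434,829,769.40.
The quoted forward overvalues INR, so borrow ZAR, buy INR at spot, deposit the INR at 1.21%, and sell the proceeds forward at 0.20851.
Profit = 443,201,423.13 − 434,829,769.40 = ZAR 8,371,654.

ZAR 8,371,654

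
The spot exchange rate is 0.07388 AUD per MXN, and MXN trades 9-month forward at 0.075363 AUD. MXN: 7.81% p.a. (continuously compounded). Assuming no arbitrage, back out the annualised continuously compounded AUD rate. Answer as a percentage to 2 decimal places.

T = 9/12 years.
CIP gives F = S · g_AUD/g_MXN, so g_AUD/g_MXN = 0.075363/0.07388 = 1.0200731.
The MXN side grows by e^(0.0781×9/12) = 1.0603245.
Hence g_AUD = 1.0816085.
Take logs: ln 1.0816085 / (9/12) = 0.104599, so 10.46%.

10.46%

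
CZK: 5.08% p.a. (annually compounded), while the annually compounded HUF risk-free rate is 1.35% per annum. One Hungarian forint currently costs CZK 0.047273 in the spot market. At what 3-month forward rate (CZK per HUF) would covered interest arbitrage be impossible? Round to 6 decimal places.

0.047702

T = 3/12 years.
CZK accumulates by (1 + 0.0508)^(3/12) = 1.012465.
HUF accumulates by (1 + 0.0135)^(3/12) = 1.003358.
CIP: F = S · (grow CZK)/(grow HUF) = 0.047273 × 1.012465/1.003358 = 0.04770207 CZK per HUF.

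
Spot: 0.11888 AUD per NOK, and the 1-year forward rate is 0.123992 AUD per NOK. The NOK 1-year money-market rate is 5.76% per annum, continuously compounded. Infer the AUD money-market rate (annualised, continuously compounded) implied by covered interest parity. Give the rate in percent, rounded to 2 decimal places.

T = 1 year.
CIP gives F = S · g_AUD/g_NOK, so g_AUD/g_NOK = 0.123992/0.11888 = 1.0430013.
The NOK side grows by e^(0.0576×1) = 1.0592912.
So the AUD growth factor = 1.1048421.
Take logs: ln 1.1048421 / 1 = 0.099702, so 9.97%.

9.97%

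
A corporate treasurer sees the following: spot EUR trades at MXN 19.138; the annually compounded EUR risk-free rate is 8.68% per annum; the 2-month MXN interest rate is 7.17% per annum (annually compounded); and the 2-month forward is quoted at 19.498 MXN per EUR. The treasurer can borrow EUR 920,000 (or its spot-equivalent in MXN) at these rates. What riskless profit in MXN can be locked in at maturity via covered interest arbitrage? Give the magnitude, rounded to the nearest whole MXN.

MXN 377,410

T = 2/12 years.
Invest the EUR and cover forward: 920,000 × 1.0139696088 × 19.498 = MXN 18,188,749.08.
Convert at spot and invest in MXN: 920,000 × 19.138 × 1.0116078834 = MXN 17,811,339.54.
The quoted forward overvalues EUR, so borrow MXN, buy EUR at spot, deposit the EUR at 8.68%, and sell the proceeds forward at 19.498.
Profit = 18,188,749.08 − 17,811,339.54 = MXN 377,410.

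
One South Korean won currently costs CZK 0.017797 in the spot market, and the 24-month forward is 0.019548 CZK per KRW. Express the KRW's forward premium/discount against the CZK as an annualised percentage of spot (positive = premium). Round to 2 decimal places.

T = 2 years.
Period premium: (0.019548 − 0.017797)/0.017797 = 0.0983874.
Annualise by dividing by T: 0.0983874 / 2 = 0.049194 → 4.92%.

+4.92%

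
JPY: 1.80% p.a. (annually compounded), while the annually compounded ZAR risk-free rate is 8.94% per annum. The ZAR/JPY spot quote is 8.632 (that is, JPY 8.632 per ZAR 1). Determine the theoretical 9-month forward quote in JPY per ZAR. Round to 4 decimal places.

8.2041

T = 9/12 years.
JPY growth factor: (1 + 0.0180)^(9/12) = 1.0134699.
ZAR growth factor: (1 + 0.0894)^(9/12) = 1.0663273.
Forward (JPY per ZAR) = 8.632 × 1.0134699 / 1.0663273 = 8.204115.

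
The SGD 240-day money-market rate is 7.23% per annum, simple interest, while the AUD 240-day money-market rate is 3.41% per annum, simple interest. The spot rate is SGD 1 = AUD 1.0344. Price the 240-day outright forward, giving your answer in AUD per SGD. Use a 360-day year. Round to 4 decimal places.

1.0093

T = 240/360 years.
AUD growth factor: 1 + 0.0341×240/360 = 1.0227333.
SGD accumulates by 1 + 0.0723×240/360 = 1.048200.
So F = 1.0344 × 1.0227333 / 1.048200 = 1.009269 (AUD/SGD).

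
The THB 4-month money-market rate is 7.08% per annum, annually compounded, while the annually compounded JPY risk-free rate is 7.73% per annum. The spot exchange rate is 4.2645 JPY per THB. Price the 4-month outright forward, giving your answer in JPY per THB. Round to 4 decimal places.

T = 4/12 years.
JPY accumulates by (1 + 0.0773)^(4/12) = 1.0251299.
THB growth factor: (1 + 0.0708)^(4/12) = 1.023064.
Forward (JPY per THB) = 4.2645 × 1.0251299 / 1.023064 = 4.273111.

4.2731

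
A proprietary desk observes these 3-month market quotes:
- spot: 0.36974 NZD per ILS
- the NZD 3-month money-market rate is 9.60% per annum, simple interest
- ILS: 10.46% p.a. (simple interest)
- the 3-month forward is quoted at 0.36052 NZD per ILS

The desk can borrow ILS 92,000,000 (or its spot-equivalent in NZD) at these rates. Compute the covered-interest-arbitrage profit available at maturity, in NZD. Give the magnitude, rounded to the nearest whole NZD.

NZD 797,287

T = 3/12 years.
Keep in ILS, deliver into the forward: 92,000,000·1.026150·0.36052 = NZD 34,035,179.02.
Swap to NZD now, deposit: 92,000,000·0.36974·1.024000 = NZD 34,832,465.92.
The quoted forward undervalues ILS, so borrow ILS, convert to NZD at spot, deposit the NZD at 9.60%, and buy ILS forward at 0.36052 to cover the loan.
Profit = 34,832,465.92 − 34,035,179.02 = NZD 797,287.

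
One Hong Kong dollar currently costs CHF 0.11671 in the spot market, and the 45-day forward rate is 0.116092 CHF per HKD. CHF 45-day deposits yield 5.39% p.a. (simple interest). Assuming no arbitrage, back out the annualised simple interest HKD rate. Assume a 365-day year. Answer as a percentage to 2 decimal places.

T = 45/365 years.
By CIP, F/S equals the CHF-to-HKD growth ratio: 0.116092/0.11671 = 0.9947048.
The CHF side grows by 1 + 0.0539×45/365 = 1.0066452.
So the HKD growth factor = 1.012004.
(1.012004 − 1)/T = 0.097366, i.e. 9.74%.

9.74%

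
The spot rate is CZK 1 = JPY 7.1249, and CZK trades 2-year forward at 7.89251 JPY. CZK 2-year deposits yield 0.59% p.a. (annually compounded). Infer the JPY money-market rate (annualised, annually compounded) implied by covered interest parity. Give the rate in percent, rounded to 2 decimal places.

T = 2 years.
By CIP, F/S equals the JPY-to-CZK growth ratio: 7.89251/7.1249 = 1.1077362.
CZK growth factor: (1 + 0.0059)^2 = 1.0118348.
So the JPY growth factor = 1.120846.
Annualise: 1.120846^(1/2) − 1 = 0.058700 = 5.87%.

5.87%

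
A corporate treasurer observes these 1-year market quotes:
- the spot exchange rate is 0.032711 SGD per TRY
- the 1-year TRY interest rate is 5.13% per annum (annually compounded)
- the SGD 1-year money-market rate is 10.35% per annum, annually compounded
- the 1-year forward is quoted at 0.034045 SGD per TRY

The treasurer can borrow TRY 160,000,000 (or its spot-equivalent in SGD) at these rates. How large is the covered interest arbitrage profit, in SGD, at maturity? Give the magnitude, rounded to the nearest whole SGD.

T = 1 year.
Invest the TRY and cover forward: 160,000,000 × 1.051300 × 0.034045 = SGD 5,726,641.36.
Convert at spot and invest in SGD: 160,000,000 × 0.032711 × 1.103500 = SGD 5,775,454.16.
The quoted forward undervalues TRY, so borrow TRY, convert to SGD at spot, deposit the SGD at 10.35%, and buy TRY forward at 0.034045 to cover the loan.
Profit = 5,775,454.16 − 5,726,641.36 = SGD 48,813.

SGD 48,813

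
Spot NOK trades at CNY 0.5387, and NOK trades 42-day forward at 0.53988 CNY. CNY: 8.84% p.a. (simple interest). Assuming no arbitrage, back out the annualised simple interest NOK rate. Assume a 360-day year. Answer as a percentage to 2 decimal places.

6.95%

T = 42/360 years.
By CIP, F/S equals the CNY-to-NOK growth ratio: 0.53988/0.5387 = 1.0021905.
The CNY side grows by 1 + 0.0884×42/360 = 1.0103133.
That pins the NOK growth at 1.008105.
(1.008105 − 1)/T = 0.069471, i.e. 6.95%.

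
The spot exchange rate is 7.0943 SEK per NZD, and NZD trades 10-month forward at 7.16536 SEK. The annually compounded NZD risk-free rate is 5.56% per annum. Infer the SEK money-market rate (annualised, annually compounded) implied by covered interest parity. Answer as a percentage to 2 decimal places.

6.83%

T = 10/12 years.
CIP gives F = S · g_SEK/g_NZD, so g_SEK/g_NZD = 7.16536/7.0943 = 1.0100165.
NZD growth factor: (1 + 0.0556)^(10/12) = 1.0461232.
That pins the SEK growth at 1.0566017.
Annualise: 1.0566017^(12/10) − 1 = 0.068301 = 6.83%.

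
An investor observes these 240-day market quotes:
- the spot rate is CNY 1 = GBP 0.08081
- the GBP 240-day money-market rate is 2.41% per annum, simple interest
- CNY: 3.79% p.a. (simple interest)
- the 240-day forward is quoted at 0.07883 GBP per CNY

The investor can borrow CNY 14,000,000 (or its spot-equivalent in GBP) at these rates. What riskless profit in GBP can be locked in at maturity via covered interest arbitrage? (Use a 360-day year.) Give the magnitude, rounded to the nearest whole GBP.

GBP 18,012

T = 240/360 years.
Invest the CNY and cover forward: 14,000,000 × 1.025266667 × 0.07883 = GBP 1,131,504.80.
Convert at spot and invest in GBP: 14,000,000 × 0.08081 × 1.016066667 = GBP 1,149,516.86.
The quoted forward undervalues CNY, so borrow CNY, convert to GBP at spot, deposit the GBP at 2.41%, and buy CNY forward at 0.07883 to cover the loan.
The gap between the two covered legs is GBP 18,012.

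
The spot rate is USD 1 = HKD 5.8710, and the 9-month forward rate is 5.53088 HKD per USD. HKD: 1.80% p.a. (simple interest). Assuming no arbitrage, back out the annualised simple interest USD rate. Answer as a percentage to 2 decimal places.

10.11%

T = 9/12 years.
By CIP, F/S equals the HKD-to-USD growth ratio: 5.53088/5.871 = 0.9420678.
The HKD side grows by 1 + 0.0180×9/12 = 1.013500.
So the USD growth factor = 1.0758249.
r = (1.0758249 − 1)/(9/12) = 0.101100 → 10.11%.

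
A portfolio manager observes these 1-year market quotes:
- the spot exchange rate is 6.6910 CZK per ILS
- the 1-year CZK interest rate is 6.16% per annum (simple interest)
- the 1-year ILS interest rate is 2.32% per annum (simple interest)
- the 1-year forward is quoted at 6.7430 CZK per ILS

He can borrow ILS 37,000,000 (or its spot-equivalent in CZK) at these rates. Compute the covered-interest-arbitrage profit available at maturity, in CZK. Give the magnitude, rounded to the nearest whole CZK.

CZK 7,537,936

T = 1 year.
Route A — deposit ILS, sell forward: 37,000,000 × 1.023200 × 6.7430 = CZK 255,279,191.20.
Route B — convert at spot, deposit CZK: 37,000,000 × 6.6910 × 1.061600 = CZK 262,817,127.20.
The quoted forward undervalues ILS, so borrow ILS, convert to CZK at spot, deposit the CZK at 6.16%, and buy ILS forward at 6.7430 to cover the loan.
Profit = 262,817,127.20 − 255,279,191.20 = CZK 7,537,936.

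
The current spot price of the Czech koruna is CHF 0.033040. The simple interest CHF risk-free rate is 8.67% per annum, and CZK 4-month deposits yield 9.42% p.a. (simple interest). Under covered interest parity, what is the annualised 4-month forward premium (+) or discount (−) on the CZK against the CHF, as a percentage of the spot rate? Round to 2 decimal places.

-0.73%

T = 4/12 years.
No-arbitrage forward: 0.03304 × 1.028900 / 1.031400 = 0.032959915 CHF/CZK.
Annualised premium = (F − S)/S × (1/T) = (0.032959915 − 0.03304)/0.03304 ÷ (4/12) = -0.73%.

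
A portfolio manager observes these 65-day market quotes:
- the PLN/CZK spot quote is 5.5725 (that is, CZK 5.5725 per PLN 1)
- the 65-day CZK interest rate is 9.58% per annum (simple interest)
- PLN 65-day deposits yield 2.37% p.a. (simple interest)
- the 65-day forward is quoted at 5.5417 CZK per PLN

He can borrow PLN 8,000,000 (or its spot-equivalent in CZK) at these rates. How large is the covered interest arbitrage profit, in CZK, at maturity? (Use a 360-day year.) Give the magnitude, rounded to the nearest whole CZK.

T = 65/360 years.
Invest the PLN and cover forward: 8,000,000 × 1.0042791667 × 5.5417 = CZK 44,523,310.86.
Convert at spot and invest in CZK: 8,000,000 × 5.5725 × 1.0172972222 = CZK 45,351,110.17.
The quoted forward undervalues PLN, so borrow PLN, convert to CZK at spot, deposit the CZK at 9.58%, and buy PLN forward at 5.5417 to cover the loan.
The gap between the two covered legs is CZK 827,799.

CZK 827,799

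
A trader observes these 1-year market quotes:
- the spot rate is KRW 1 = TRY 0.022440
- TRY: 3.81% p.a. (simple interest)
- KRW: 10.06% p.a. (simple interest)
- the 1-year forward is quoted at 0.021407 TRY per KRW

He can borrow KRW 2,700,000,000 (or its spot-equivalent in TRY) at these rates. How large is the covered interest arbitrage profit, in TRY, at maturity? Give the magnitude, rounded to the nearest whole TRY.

TRY 717,067

T = 1 year.
Keep in KRW, deliver into the forward: 2,700,000,000·1.100600·0.021407 = TRY 63,613,469.34.
Swap to TRY now, deposit: 2,700,000,000·0.022440·1.038100 = TRY 62,896,402.80.
The quoted forward overvalues KRW, so borrow TRY, buy KRW at spot, deposit the KRW at 10.06%, and sell the proceeds forward at 0.021407.
Profit = 63,613,469.34 − 62,896,402.80 = TRY 717,067.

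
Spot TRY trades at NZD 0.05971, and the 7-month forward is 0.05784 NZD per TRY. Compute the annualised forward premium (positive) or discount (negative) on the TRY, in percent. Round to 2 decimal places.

-5.37%

T = 7/12 years.
TRY trades forward at -3.13180% vs spot over the period.
Per annum: -0.0313180 / (7/12) = -0.053688 = -5.37%.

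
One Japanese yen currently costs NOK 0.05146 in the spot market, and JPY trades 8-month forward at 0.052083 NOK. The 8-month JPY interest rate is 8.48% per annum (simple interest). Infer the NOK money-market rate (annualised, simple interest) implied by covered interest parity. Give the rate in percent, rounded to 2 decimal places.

10.40%

T = 8/12 years.
By CIP, F/S equals the NOK-to-JPY growth ratio: 0.052083/0.05146 = 1.0121065.
JPY growth factor: 1 + 0.0848×8/12 = 1.0565333.
So the NOK growth factor = 1.0693242.
(1.0693242 − 1)/T = 0.103986, i.e. 10.40%.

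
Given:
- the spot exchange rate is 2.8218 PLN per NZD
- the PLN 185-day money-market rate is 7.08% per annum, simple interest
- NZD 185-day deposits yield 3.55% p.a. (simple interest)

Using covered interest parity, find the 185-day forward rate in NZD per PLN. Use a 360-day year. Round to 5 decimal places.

T = 185/360 years.
PLN accumulates by 1 + 0.0708×185/360 = 1.0363833.
Growth of 1 NZD over T: 1 + 0.0355×185/360 = 1.0182431.
Forward (PLN per NZD) = 2.8218 × 1.0363833 / 1.0182431 = 2.872071.
Quoted the other way: 1/2.872071 = 0.34818 NZD per PLN.

0.34818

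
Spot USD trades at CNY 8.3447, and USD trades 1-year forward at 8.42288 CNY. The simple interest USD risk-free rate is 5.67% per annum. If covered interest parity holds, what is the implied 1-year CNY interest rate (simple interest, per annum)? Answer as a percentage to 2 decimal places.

6.66%

T = 1 year.
By CIP, F/S equals the CNY-to-USD growth ratio: 8.42288/8.3447 = 1.0093688.
USD growth factor: 1 + 0.0567×1 = 1.056700.
That pins the CNY growth at 1.066600.
r = (1.066600 − 1)/1 = 0.066600 → 6.66%.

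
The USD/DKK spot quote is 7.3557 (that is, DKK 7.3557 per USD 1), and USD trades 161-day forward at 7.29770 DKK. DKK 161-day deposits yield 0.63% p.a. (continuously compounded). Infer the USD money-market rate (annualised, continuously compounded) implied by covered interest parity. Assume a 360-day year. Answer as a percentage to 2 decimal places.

2.40%

T = 161/360 years.
By CIP, F/S equals the DKK-to-USD growth ratio: 7.2977/7.3557 = 0.9921150.
The DKK side grows by e^(0.0063×161/360) = 1.0028215.
That pins the USD growth at 1.0107916.
Take logs: ln 1.0107916 / (161/360) = 0.024001, so 2.40%.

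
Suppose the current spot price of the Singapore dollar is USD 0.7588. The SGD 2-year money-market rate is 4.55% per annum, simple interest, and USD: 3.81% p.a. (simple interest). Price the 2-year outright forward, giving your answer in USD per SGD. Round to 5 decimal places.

0.74851

T = 2 years.
USD accumulates by 1 + 0.0381×2 = 1.076200.
Growth of 1 SGD over T: 1 + 0.0455×2 = 1.091000.
So F = 0.7588 × 1.076200 / 1.091000 = 0.7485065 (USD/SGD).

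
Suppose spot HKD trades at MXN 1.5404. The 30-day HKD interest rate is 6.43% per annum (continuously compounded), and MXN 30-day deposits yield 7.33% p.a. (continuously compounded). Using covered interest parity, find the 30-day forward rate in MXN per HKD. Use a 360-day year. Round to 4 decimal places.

T = 30/360 years.
Growth of 1 MXN over T: e^(0.0733×30/360) = 1.006127.
HKD growth factor: e^(0.0643×30/360) = 1.0053727.
Forward (MXN per HKD) = 1.5404 × 1.006127 / 1.0053727 = 1.541556.

1.5416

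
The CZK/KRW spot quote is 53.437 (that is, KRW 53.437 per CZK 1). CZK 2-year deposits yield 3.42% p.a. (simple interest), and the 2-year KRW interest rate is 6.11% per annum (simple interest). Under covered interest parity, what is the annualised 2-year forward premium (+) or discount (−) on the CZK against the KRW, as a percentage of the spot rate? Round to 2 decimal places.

T = 2 years.
No-arbitrage forward: 53.437 × 1.122200 / 1.068400 = 56.127856 KRW/CZK.
Annualised premium = (F − S)/S × (1/T) = (56.127856 − 53.437)/53.437 ÷ 2 = 2.52%.

+2.52%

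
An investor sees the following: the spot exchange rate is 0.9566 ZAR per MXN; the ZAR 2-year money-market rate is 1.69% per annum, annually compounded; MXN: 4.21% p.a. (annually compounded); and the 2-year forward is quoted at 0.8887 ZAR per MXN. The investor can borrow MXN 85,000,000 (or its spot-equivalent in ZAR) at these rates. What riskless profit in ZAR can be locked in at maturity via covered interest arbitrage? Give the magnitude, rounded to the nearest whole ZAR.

ZAR 2,048,722

T = 2 years.
Invest the MXN and cover forward: 85,000,000 × 1.08597241 × 0.8887 = ZAR 82,033,812.87.
Convert at spot and invest in ZAR: 85,000,000 × 0.9566 × 1.03408561 = ZAR 84,082,535.03.
The quoted forward undervalues MXN, so borrow MXN, convert to ZAR at spot, deposit the ZAR at 1.69%, and buy MXN forward at 0.8887 to cover the loan.
The gap between the two covered legs is ZAR 2,048,722.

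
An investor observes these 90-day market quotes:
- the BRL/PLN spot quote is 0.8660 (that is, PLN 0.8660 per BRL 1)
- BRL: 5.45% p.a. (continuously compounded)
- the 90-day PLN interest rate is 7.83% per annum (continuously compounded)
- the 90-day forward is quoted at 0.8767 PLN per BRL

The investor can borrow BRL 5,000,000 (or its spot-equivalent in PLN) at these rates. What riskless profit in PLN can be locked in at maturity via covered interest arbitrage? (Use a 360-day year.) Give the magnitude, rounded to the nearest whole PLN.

PLN 28,039

T = 90/360 years.
Invest the BRL and cover forward: 5,000,000 × 1.013718243 × 0.8767 = PLN 4,443,633.92.
Convert at spot and invest in PLN: 5,000,000 × 0.8660 × 1.019767847 = PLN 4,415,594.78.
The quoted forward overvalues BRL, so borrow PLN, buy BRL at spot, deposit the BRL at 5.45%, and sell the proceeds forward at 0.8767.
Arbitrage profit = |4,443,633.92 − 4,415,594.78| = PLN 28,039.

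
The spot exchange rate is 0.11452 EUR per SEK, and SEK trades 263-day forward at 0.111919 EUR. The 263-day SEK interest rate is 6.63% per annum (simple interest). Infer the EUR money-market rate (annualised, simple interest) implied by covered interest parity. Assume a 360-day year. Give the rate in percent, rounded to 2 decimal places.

3.37%

T = 263/360 years.
By CIP, F/S equals the EUR-to-SEK growth ratio: 0.111919/0.11452 = 0.9772878.
The SEK side grows by 1 + 0.0663×263/360 = 1.0484358.
So the EUR growth factor = 1.0246235.
r = (1.0246235 − 1)/(263/360) = 0.033705 → 3.37%.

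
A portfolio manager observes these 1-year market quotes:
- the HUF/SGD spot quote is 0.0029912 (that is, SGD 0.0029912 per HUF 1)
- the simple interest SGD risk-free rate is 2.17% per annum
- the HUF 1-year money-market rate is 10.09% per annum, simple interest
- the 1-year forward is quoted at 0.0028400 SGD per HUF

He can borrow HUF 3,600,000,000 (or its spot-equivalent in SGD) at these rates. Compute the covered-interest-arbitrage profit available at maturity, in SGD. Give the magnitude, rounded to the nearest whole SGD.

SGD 253,609

T = 1 year.
Invest the HUF and cover forward: 3,600,000,000 × 1.100900 × 0.0028400 = SGD 11,255,601.60.
Convert at spot and invest in SGD: 3,600,000,000 × 0.0029912 × 1.021700 = SGD 11,001,992.54.
The quoted forward overvalues HUF, so borrow SGD, buy HUF at spot, deposit the HUF at 10.09%, and sell the proceeds forward at 0.0028400.
Arbitrage profit = |11,255,601.60 − 11,001,992.54| = SGD 253,609.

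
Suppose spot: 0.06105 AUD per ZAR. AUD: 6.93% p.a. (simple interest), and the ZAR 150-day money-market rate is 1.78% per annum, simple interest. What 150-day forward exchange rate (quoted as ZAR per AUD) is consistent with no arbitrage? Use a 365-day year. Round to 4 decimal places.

16.0429

T = 150/365 years.
AUD accumulates by 1 + 0.0693×150/365 = 1.02847945.
ZAR accumulates by 1 + 0.0178×150/365 = 1.00731507.
So F = 0.06105 × 1.02847945 / 1.00731507 = 0.062332702 (AUD/ZAR).
Invert for ZAR per AUD: 1 / 0.062332702 = 16.0429.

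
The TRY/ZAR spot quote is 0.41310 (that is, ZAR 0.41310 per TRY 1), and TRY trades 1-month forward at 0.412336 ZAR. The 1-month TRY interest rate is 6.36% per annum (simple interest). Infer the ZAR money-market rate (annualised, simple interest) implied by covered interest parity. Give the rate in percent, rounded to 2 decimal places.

T = 1/12 years.
CIP gives F = S · g_ZAR/g_TRY, so g_ZAR/g_TRY = 0.412336/0.4131 = 0.9981506.
The TRY side grows by 1 + 0.0636×1/12 = 1.005300.
That pins the ZAR growth at 1.0034408.
(1.0034408 − 1)/T = 0.041290, i.e. 4.13%.

4.13%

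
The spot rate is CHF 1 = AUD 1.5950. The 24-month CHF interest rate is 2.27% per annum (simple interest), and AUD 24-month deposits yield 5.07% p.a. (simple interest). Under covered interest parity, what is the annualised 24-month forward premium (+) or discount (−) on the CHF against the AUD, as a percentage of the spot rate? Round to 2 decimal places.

+2.68%

T = 2 years.
No-arbitrage forward: 1.595 × 1.101400 / 1.045400 = 1.6804410 AUD/CHF.
Annualised premium = (F − S)/S × (1/T) = (1.6804410 − 1.595)/1.595 ÷ 2 = 2.68%.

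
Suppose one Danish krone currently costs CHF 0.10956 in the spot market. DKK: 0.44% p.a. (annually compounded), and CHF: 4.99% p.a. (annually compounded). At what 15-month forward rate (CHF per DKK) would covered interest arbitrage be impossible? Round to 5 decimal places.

0.11580

T = 15/12 years.
Growth of 1 CHF over T: (1 + 0.0499)^(15/12) = 1.0627593.
Growth of 1 DKK over T: (1 + 0.0044)^(15/12) = 1.005503.
So F = 0.10956 × 1.0627593 / 1.005503 = 0.1157987 (CHF/DKK).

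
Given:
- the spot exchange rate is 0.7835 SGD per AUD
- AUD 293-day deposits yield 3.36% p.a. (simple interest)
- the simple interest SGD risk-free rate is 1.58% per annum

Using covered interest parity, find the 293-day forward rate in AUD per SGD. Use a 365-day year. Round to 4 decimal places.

1.2943

T = 293/365 years.
SGD growth factor: 1 + 0.0158×293/365 = 1.0126833.
AUD growth factor: 1 + 0.0336×293/365 = 1.0269721.
Forward (SGD per AUD) = 0.7835 × 1.0126833 / 1.0269721 = 0.7725988.
Quoted the other way: 1/0.7725988 = 1.2943 AUD per SGD.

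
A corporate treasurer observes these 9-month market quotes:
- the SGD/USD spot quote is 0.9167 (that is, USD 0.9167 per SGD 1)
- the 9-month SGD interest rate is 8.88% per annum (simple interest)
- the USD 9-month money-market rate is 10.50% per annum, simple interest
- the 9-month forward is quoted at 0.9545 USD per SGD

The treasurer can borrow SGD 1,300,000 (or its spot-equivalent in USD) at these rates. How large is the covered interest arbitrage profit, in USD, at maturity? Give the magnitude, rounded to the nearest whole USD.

USD 37,933

T = 9/12 years.
Invest the SGD and cover forward: 1,300,000 × 1.066600 × 0.9545 = USD 1,323,490.61.
Convert at spot and invest in USD: 1,300,000 × 0.9167 × 1.078750 = USD 1,285,557.16.
The quoted forward overvalues SGD, so borrow USD, buy SGD at spot, deposit the SGD at 8.88%, and sell the proceeds forward at 0.9545.
Arbitrage profit = |1,323,490.61 − 1,285,557.16| = USD 37,933.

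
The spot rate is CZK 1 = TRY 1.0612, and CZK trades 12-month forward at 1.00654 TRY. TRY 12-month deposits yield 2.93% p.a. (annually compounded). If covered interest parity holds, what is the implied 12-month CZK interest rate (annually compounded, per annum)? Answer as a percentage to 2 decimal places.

8.52%

T = 1 year.
By CIP, F/S equals the TRY-to-CZK growth ratio: 1.00654/1.0612 = 0.9484923.
The TRY side grows by (1 + 0.0293)^1 = 1.029300.
That pins the CZK growth at 1.0851959.
r = 1.0851959^(1/1) − 1 = 0.085196 → 8.52%.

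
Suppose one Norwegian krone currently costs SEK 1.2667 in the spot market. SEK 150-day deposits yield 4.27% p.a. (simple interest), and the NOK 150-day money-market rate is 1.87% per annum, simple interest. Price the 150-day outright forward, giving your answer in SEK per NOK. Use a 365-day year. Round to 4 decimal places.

T = 150/365 years.
SEK growth factor: 1 + 0.0427×150/365 = 1.0175479.
NOK growth factor: 1 + 0.0187×150/365 = 1.0076849.
CIP: F = S · (grow SEK)/(grow NOK) = 1.2667 × 1.0175479/1.0076849 = 1.279098 SEK per NOK.

1.2791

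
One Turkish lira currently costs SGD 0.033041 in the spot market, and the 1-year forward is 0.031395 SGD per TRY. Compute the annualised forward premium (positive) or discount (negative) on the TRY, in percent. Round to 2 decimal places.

T = 1 year.
(F − S)/S = (0.031395 − 0.033041)/0.033041 = -0.0498169.
Per annum: -0.0498169 / 1 = -0.049817 = -4.98%.

-4.98%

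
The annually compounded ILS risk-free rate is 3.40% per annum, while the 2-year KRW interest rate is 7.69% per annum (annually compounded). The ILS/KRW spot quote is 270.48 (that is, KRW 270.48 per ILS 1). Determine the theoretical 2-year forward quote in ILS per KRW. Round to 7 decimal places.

0.0034084

T = 2 years.
Growth of 1 KRW over T: (1 + 0.0769)^2 = 1.1597136.
ILS growth factor: (1 + 0.0340)^2 = 1.069156.
Forward (KRW per ILS) = 270.48 × 1.1597136 / 1.069156 = 293.3897.
Quoted the other way: 1/293.3897 = 0.0034084 ILS per KRW.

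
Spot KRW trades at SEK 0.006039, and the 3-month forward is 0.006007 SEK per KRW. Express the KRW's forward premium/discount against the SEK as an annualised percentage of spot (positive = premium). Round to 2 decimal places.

-2.12%

T = 3/12 years.
(F − S)/S = (0.006007 − 0.006039)/0.006039 = -0.0052989.
Per annum: -0.0052989 / (3/12) = -0.021196 = -2.12%.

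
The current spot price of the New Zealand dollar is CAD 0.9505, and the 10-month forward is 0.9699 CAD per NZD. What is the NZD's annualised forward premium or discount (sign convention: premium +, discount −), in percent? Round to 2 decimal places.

T = 10/12 years.
NZD trades forward at +2.04103% vs spot over the period.
Annualise by dividing by T: 0.0204103 / (10/12) = 0.024492 → 2.45%.

+2.45%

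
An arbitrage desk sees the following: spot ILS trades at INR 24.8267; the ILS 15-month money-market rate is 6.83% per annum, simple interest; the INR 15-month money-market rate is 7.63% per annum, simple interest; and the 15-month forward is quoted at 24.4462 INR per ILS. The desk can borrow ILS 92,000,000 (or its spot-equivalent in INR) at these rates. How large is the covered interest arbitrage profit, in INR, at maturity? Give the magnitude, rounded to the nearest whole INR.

INR 60,835,201

T = 15/12 years.
Route A — deposit ILS, sell forward: 92,000,000 × 1.085375 × 24.4462 = INR 2,441,063,077.90.
Route B — convert at spot, deposit INR: 92,000,000 × 24.8267 × 1.095375 = INR 2,501,898,279.15.
The quoted forward undervalues ILS, so borrow ILS, convert to INR at spot, deposit the INR at 7.63%, and buy ILS forward at 24.4462 to cover the loan.
The gap between the two covered legs is INR 60,835,201.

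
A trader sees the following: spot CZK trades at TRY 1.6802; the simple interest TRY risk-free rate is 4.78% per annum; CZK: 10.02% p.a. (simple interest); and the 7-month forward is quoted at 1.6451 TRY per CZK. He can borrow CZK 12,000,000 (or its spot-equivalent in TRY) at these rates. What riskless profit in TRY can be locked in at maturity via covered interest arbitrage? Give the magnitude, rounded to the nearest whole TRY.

T = 7/12 years.
Route A — deposit CZK, sell forward: 12,000,000 × 1.058450 × 1.6451 = TRY 20,895,073.14.
Route B — convert at spot, deposit TRY: 12,000,000 × 1.6802 × 1.0278833333 = TRY 20,724,594.92.
The quoted forward overvalues CZK, so borrow TRY, buy CZK at spot, deposit the CZK at 10.02%, and sell the proceeds forward at 1.6451.
Profit = 20,895,073.14 − 20,724,594.92 = TRY 170,478.

TRY 170,478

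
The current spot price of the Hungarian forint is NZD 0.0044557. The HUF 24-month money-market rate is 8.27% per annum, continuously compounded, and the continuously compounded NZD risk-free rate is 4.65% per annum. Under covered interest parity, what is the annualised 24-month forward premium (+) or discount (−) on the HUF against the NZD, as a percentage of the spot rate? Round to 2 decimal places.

T = 2 years.
F = S · g_NZD/g_HUF = 0.0044557 × 1.0974617/1.179865 = 0.0041445081.
(F − S)/S ÷ T = (0.0041445081 − 0.0044557)/0.0044557/2 = -0.034921 → -3.49%.

-3.49%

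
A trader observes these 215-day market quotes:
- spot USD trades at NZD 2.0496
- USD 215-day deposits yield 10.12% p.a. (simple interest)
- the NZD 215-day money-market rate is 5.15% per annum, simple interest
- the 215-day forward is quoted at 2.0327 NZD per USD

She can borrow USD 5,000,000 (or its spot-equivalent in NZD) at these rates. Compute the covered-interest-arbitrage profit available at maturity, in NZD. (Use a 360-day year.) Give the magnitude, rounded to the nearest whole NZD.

T = 215/360 years.
Invest the USD and cover forward: 5,000,000 × 1.0604388889 × 2.0327 = NZD 10,777,770.65.
Convert at spot and invest in NZD: 5,000,000 × 2.0496 × 1.0307569444 = NZD 10,563,197.17.
The quoted forward overvalues USD, so borrow NZD, buy USD at spot, deposit the USD at 10.12%, and sell the proceeds forward at 2.0327.
Profit = 10,777,770.65 − 10,563,197.17 = NZD 214,573.

NZD 214,573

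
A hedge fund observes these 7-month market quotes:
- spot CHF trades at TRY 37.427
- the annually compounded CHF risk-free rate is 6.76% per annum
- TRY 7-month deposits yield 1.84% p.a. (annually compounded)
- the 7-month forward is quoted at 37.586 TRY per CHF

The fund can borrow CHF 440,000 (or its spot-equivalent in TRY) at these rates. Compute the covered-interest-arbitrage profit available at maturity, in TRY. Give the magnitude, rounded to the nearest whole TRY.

TRY 537,116

T = 7/12 years.
Route A — deposit CHF, sell forward: 440,000 × 1.0388950165 × 37.586 = TRY 17,181,079.56.
Route B — convert at spot, deposit TRY: 440,000 × 37.427 × 1.0106925425 = TRY 16,643,963.51.
The quoted forward overvalues CHF, so borrow TRY, buy CHF at spot, deposit the CHF at 6.76%, and sell the proceeds forward at 37.586.
Profit = 17,181,079.56 − 16,643,963.51 = TRY 537,116.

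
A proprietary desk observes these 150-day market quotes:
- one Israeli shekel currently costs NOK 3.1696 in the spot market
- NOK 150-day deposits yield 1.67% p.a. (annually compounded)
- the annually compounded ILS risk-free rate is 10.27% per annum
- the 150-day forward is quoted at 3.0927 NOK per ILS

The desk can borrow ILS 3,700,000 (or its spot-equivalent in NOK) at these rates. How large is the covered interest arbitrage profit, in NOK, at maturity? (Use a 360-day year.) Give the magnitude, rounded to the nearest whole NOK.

NOK 110,003

T = 150/360 years.
Keep in ILS, deliver into the forward: 3,700,000·1.0415750609·3.0927 = NOK 11,918,733.01.
Swap to NOK now, deposit: 3,700,000·3.1696·1.006924736 = NOK 11,808,729.98.
The quoted forward overvalues ILS, so borrow NOK, buy ILS at spot, deposit the ILS at 10.27%, and sell the proceeds forward at 3.0927.
Profit = 11,918,733.01 − 11,808,729.98 = NOK 110,003.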